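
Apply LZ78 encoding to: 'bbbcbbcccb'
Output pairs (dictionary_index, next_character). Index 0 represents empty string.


LZ78 encoding steps:
Dictionary: {0: ''}
Step 1: w='' (idx 0), next='b' -> output (0, 'b'), add 'b' as idx 1
Step 2: w='b' (idx 1), next='b' -> output (1, 'b'), add 'bb' as idx 2
Step 3: w='' (idx 0), next='c' -> output (0, 'c'), add 'c' as idx 3
Step 4: w='bb' (idx 2), next='c' -> output (2, 'c'), add 'bbc' as idx 4
Step 5: w='c' (idx 3), next='c' -> output (3, 'c'), add 'cc' as idx 5
Step 6: w='b' (idx 1), end of input -> output (1, '')


Encoded: [(0, 'b'), (1, 'b'), (0, 'c'), (2, 'c'), (3, 'c'), (1, '')]


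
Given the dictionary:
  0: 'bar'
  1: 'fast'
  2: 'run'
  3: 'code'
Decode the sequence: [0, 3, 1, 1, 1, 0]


Look up each index in the dictionary:
  0 -> 'bar'
  3 -> 'code'
  1 -> 'fast'
  1 -> 'fast'
  1 -> 'fast'
  0 -> 'bar'

Decoded: "bar code fast fast fast bar"


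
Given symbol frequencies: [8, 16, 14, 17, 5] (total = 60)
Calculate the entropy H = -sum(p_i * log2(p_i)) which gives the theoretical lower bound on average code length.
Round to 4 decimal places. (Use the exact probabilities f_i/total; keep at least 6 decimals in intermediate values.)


Per-symbol terms -p_i * log2(p_i) with p_i = f_i/60:
  p = 8/60 = 0.133333: log2(p) = -2.906891, -p*log2(p) = 0.387585
  p = 16/60 = 0.266667: log2(p) = -1.906891, -p*log2(p) = 0.508504
  p = 14/60 = 0.233333: log2(p) = -2.099536, -p*log2(p) = 0.489892
  p = 17/60 = 0.283333: log2(p) = -1.819428, -p*log2(p) = 0.515505
  p = 5/60 = 0.083333: log2(p) = -3.584963, -p*log2(p) = 0.298747
H = 0.387585 + 0.508504 + 0.489892 + 0.515505 + 0.298747 = 2.200233

H = 2.2002 bits/symbol


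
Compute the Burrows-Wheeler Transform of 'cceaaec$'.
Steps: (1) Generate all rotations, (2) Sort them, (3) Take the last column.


Rotations (sorted):
  0: $cceaaec -> last char: c
  1: aaec$cce -> last char: e
  2: aec$ccea -> last char: a
  3: c$cceaae -> last char: e
  4: cceaaec$ -> last char: $
  5: ceaaec$c -> last char: c
  6: eaaec$cc -> last char: c
  7: ec$cceaa -> last char: a


BWT = ceae$cca


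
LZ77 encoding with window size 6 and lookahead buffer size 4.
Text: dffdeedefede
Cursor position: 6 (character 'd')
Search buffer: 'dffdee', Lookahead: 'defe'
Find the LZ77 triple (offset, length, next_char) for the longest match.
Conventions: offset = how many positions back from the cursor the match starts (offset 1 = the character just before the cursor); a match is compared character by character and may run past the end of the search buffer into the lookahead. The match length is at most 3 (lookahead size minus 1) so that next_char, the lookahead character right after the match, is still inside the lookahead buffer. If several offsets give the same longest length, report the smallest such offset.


Try each offset into the search buffer:
  offset=1 (pos 5, char 'e'): match length 0
  offset=2 (pos 4, char 'e'): match length 0
  offset=3 (pos 3, char 'd'): match length 2
  offset=4 (pos 2, char 'f'): match length 0
  offset=5 (pos 1, char 'f'): match length 0
  offset=6 (pos 0, char 'd'): match length 1
Longest match has length 2 at offset 3.
next_char = character at position 6 + 2 = 8 -> 'f'

Best match: offset=3, length=2 (matching 'de' starting at position 3)
LZ77 triple: (3, 2, 'f')


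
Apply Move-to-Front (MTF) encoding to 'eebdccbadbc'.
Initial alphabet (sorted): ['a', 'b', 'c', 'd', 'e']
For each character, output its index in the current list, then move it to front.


MTF encoding:
'e': index 4 in ['a', 'b', 'c', 'd', 'e'] -> ['e', 'a', 'b', 'c', 'd']
'e': index 0 in ['e', 'a', 'b', 'c', 'd'] -> ['e', 'a', 'b', 'c', 'd']
'b': index 2 in ['e', 'a', 'b', 'c', 'd'] -> ['b', 'e', 'a', 'c', 'd']
'd': index 4 in ['b', 'e', 'a', 'c', 'd'] -> ['d', 'b', 'e', 'a', 'c']
'c': index 4 in ['d', 'b', 'e', 'a', 'c'] -> ['c', 'd', 'b', 'e', 'a']
'c': index 0 in ['c', 'd', 'b', 'e', 'a'] -> ['c', 'd', 'b', 'e', 'a']
'b': index 2 in ['c', 'd', 'b', 'e', 'a'] -> ['b', 'c', 'd', 'e', 'a']
'a': index 4 in ['b', 'c', 'd', 'e', 'a'] -> ['a', 'b', 'c', 'd', 'e']
'd': index 3 in ['a', 'b', 'c', 'd', 'e'] -> ['d', 'a', 'b', 'c', 'e']
'b': index 2 in ['d', 'a', 'b', 'c', 'e'] -> ['b', 'd', 'a', 'c', 'e']
'c': index 3 in ['b', 'd', 'a', 'c', 'e'] -> ['c', 'b', 'd', 'a', 'e']


Output: [4, 0, 2, 4, 4, 0, 2, 4, 3, 2, 3]


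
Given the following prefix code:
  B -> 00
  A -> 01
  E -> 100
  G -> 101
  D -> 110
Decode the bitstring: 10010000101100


Decoding step by step:
Bits 100 -> E
Bits 100 -> E
Bits 00 -> B
Bits 101 -> G
Bits 100 -> E


Decoded message: EEBGE


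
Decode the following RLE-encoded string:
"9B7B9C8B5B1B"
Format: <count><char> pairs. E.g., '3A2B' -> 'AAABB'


Expanding each <count><char> pair:
  9B -> 'BBBBBBBBB'
  7B -> 'BBBBBBB'
  9C -> 'CCCCCCCCC'
  8B -> 'BBBBBBBB'
  5B -> 'BBBBB'
  1B -> 'B'

Decoded = BBBBBBBBBBBBBBBBCCCCCCCCCBBBBBBBBBBBBBB


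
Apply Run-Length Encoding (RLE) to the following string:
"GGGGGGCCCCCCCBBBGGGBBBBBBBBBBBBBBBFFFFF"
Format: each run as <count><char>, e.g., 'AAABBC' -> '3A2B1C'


Scanning runs left to right:
  i=0: run of 'G' x 6 -> '6G'
  i=6: run of 'C' x 7 -> '7C'
  i=13: run of 'B' x 3 -> '3B'
  i=16: run of 'G' x 3 -> '3G'
  i=19: run of 'B' x 15 -> '15B'
  i=34: run of 'F' x 5 -> '5F'

RLE = 6G7C3B3G15B5F


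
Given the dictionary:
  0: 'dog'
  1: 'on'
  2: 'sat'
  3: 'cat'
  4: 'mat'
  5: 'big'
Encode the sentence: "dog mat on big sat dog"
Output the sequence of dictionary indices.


Look up each word in the dictionary:
  'dog' -> 0
  'mat' -> 4
  'on' -> 1
  'big' -> 5
  'sat' -> 2
  'dog' -> 0

Encoded: [0, 4, 1, 5, 2, 0]


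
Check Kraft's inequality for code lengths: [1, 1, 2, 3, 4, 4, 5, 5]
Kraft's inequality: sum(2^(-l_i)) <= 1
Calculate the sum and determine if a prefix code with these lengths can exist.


Sum = 2^(-1) + 2^(-1) + 2^(-2) + 2^(-3) + 2^(-4) + 2^(-4) + 2^(-5) + 2^(-5)
    = 0.5 + 0.5 + 0.25 + 0.125 + 0.0625 + 0.0625 + 0.03125 + 0.03125
    = 50/32 = 1.5625
Since 1.5625 > 1, Kraft's inequality is NOT satisfied.
A prefix code with these lengths CANNOT exist.

Kraft sum = 1.5625. Not satisfied.


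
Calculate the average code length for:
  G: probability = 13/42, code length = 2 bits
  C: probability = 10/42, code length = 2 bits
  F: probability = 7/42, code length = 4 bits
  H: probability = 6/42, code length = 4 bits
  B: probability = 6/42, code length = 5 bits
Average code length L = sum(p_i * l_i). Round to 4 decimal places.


Weighted contributions p_i * l_i:
  G: (13/42) * 2 = 26/42
  C: (10/42) * 2 = 20/42
  F: (7/42) * 4 = 28/42
  H: (6/42) * 4 = 24/42
  B: (6/42) * 5 = 30/42
Sum = (26 + 20 + 28 + 24 + 30)/42 = 128/42

L = 128/42 = 3.0476 bits/symbol


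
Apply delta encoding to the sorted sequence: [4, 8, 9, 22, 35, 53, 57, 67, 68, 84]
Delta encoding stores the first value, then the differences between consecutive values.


First value: 4
Deltas:
  8 - 4 = 4
  9 - 8 = 1
  22 - 9 = 13
  35 - 22 = 13
  53 - 35 = 18
  57 - 53 = 4
  67 - 57 = 10
  68 - 67 = 1
  84 - 68 = 16


Delta encoded: [4, 4, 1, 13, 13, 18, 4, 10, 1, 16]


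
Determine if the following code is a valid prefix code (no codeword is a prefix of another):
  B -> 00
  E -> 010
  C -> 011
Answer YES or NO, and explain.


Checking each pair (does one codeword prefix another?):
  B='00' vs E='010': no prefix
  B='00' vs C='011': no prefix
  E='010' vs B='00': no prefix
  E='010' vs C='011': no prefix
  C='011' vs B='00': no prefix
  C='011' vs E='010': no prefix
No violation found over all pairs.

YES -- this is a valid prefix code. No codeword is a prefix of any other codeword.


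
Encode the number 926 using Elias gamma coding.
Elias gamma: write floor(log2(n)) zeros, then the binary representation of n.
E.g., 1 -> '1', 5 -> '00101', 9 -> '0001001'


num_bits = floor(log2(926)) + 1 = 10
leading_zeros = num_bits - 1 = 9
binary(926) = 1110011110

Elias gamma(926) = '000000000' + '1110011110' = 0000000001110011110 (19 bits)


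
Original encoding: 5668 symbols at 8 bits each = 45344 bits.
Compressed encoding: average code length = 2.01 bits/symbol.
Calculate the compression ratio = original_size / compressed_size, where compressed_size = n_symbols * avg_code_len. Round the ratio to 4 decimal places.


original_size = n_symbols * orig_bits = 5668 * 8 = 45344 bits
compressed_size = n_symbols * avg_code_len = 5668 * 2.01 = 11392.68 bits
ratio = original_size / compressed_size = 45344 / 11392.68 = 3.9801

Compression ratio = 3.9801


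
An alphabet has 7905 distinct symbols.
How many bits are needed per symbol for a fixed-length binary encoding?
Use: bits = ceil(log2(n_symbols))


log2(7905) = 12.9485
Bracket: 2^12 = 4096 < 7905 <= 2^13 = 8192
So ceil(log2(7905)) = 13

bits = ceil(log2(7905)) = ceil(12.9485) = 13 bits


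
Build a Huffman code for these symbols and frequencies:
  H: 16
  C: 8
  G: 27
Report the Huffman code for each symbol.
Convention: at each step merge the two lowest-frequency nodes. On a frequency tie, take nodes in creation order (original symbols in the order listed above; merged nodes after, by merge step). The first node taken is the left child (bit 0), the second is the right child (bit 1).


Huffman tree construction:
Step 1: Merge C(8) + H(16) = 24
Step 2: Merge (C+H)(24) + G(27) = 51
Read each symbol's code off the tree from the root (left child = 0, right child = 1).

Codes:
  H: 01 (length 2)
  C: 00 (length 2)
  G: 1 (length 1)
Average code length: 75/51 = 1.4706 bits/symbol


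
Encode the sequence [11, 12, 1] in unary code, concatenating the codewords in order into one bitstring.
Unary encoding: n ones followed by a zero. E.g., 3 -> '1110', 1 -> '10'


Encode each number as n ones followed by a terminating 0:
  11 -> 111111111110 (12 bits)
  12 -> 1111111111110 (13 bits)
  1 -> 10 (2 bits)
Total length = 12 + 13 + 2 = 27 bits.

Unary([11, 12, 1]) = 111111111110111111111111010 (27 bits)


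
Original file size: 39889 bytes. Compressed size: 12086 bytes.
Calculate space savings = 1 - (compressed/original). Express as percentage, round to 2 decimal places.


ratio = compressed/original = 12086/39889 = 0.302991
savings = 1 - ratio = 1 - 0.302991 = 0.697009
as a percentage: 0.697009 * 100 = 69.7%

Space savings = 1 - 12086/39889 = 69.7%


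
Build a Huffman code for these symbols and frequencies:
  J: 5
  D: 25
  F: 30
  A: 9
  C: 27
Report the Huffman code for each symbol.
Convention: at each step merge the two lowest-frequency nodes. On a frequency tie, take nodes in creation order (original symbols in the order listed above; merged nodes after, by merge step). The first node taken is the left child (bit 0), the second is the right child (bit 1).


Huffman tree construction:
Step 1: Merge J(5) + A(9) = 14
Step 2: Merge (J+A)(14) + D(25) = 39
Step 3: Merge C(27) + F(30) = 57
Step 4: Merge ((J+A)+D)(39) + (C+F)(57) = 96
Read each symbol's code off the tree from the root (left child = 0, right child = 1).

Codes:
  J: 000 (length 3)
  D: 01 (length 2)
  F: 11 (length 2)
  A: 001 (length 3)
  C: 10 (length 2)
Average code length: 206/96 = 2.1458 bits/symbol


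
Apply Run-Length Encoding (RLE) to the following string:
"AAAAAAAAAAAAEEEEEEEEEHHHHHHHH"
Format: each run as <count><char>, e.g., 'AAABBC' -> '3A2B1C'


Scanning runs left to right:
  i=0: run of 'A' x 12 -> '12A'
  i=12: run of 'E' x 9 -> '9E'
  i=21: run of 'H' x 8 -> '8H'

RLE = 12A9E8H


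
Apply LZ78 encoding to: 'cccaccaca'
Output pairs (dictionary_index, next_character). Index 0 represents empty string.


LZ78 encoding steps:
Dictionary: {0: ''}
Step 1: w='' (idx 0), next='c' -> output (0, 'c'), add 'c' as idx 1
Step 2: w='c' (idx 1), next='c' -> output (1, 'c'), add 'cc' as idx 2
Step 3: w='' (idx 0), next='a' -> output (0, 'a'), add 'a' as idx 3
Step 4: w='cc' (idx 2), next='a' -> output (2, 'a'), add 'cca' as idx 4
Step 5: w='c' (idx 1), next='a' -> output (1, 'a'), add 'ca' as idx 5


Encoded: [(0, 'c'), (1, 'c'), (0, 'a'), (2, 'a'), (1, 'a')]


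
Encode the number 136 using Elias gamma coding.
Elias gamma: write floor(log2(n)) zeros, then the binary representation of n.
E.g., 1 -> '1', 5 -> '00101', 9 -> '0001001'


num_bits = floor(log2(136)) + 1 = 8
leading_zeros = num_bits - 1 = 7
binary(136) = 10001000

Elias gamma(136) = '0000000' + '10001000' = 000000010001000 (15 bits)


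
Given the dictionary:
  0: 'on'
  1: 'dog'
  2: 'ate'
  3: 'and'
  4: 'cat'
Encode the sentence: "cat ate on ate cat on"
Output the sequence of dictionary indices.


Look up each word in the dictionary:
  'cat' -> 4
  'ate' -> 2
  'on' -> 0
  'ate' -> 2
  'cat' -> 4
  'on' -> 0

Encoded: [4, 2, 0, 2, 4, 0]


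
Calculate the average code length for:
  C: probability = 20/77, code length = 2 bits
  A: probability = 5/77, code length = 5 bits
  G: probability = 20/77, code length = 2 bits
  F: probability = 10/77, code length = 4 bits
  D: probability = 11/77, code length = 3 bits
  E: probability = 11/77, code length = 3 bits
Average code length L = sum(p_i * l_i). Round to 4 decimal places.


Weighted contributions p_i * l_i:
  C: (20/77) * 2 = 40/77
  A: (5/77) * 5 = 25/77
  G: (20/77) * 2 = 40/77
  F: (10/77) * 4 = 40/77
  D: (11/77) * 3 = 33/77
  E: (11/77) * 3 = 33/77
Sum = (40 + 25 + 40 + 40 + 33 + 33)/77 = 211/77

L = 211/77 = 2.7403 bits/symbol


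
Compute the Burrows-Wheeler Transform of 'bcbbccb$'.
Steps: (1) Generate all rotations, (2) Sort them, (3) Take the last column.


Rotations (sorted):
  0: $bcbbccb -> last char: b
  1: b$bcbbcc -> last char: c
  2: bbccb$bc -> last char: c
  3: bcbbccb$ -> last char: $
  4: bccb$bcb -> last char: b
  5: cb$bcbbc -> last char: c
  6: cbbccb$b -> last char: b
  7: ccb$bcbb -> last char: b


BWT = bcc$bcbb


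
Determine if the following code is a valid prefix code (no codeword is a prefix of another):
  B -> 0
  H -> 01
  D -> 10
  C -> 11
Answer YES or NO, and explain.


Checking each pair (does one codeword prefix another?):
  B='0' vs H='01': prefix -- VIOLATION

NO -- this is NOT a valid prefix code. B (0) is a prefix of H (01).


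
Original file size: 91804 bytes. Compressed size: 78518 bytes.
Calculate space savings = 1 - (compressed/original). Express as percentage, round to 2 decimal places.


ratio = compressed/original = 78518/91804 = 0.855279
savings = 1 - ratio = 1 - 0.855279 = 0.144721
as a percentage: 0.144721 * 100 = 14.47%

Space savings = 1 - 78518/91804 = 14.47%


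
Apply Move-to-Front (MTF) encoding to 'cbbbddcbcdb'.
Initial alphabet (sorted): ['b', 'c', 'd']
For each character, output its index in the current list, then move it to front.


MTF encoding:
'c': index 1 in ['b', 'c', 'd'] -> ['c', 'b', 'd']
'b': index 1 in ['c', 'b', 'd'] -> ['b', 'c', 'd']
'b': index 0 in ['b', 'c', 'd'] -> ['b', 'c', 'd']
'b': index 0 in ['b', 'c', 'd'] -> ['b', 'c', 'd']
'd': index 2 in ['b', 'c', 'd'] -> ['d', 'b', 'c']
'd': index 0 in ['d', 'b', 'c'] -> ['d', 'b', 'c']
'c': index 2 in ['d', 'b', 'c'] -> ['c', 'd', 'b']
'b': index 2 in ['c', 'd', 'b'] -> ['b', 'c', 'd']
'c': index 1 in ['b', 'c', 'd'] -> ['c', 'b', 'd']
'd': index 2 in ['c', 'b', 'd'] -> ['d', 'c', 'b']
'b': index 2 in ['d', 'c', 'b'] -> ['b', 'd', 'c']


Output: [1, 1, 0, 0, 2, 0, 2, 2, 1, 2, 2]


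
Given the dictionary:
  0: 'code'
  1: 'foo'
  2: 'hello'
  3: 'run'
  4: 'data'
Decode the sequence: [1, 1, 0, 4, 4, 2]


Look up each index in the dictionary:
  1 -> 'foo'
  1 -> 'foo'
  0 -> 'code'
  4 -> 'data'
  4 -> 'data'
  2 -> 'hello'

Decoded: "foo foo code data data hello"


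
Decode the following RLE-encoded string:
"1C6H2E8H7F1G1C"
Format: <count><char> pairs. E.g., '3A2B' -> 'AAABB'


Expanding each <count><char> pair:
  1C -> 'C'
  6H -> 'HHHHHH'
  2E -> 'EE'
  8H -> 'HHHHHHHH'
  7F -> 'FFFFFFF'
  1G -> 'G'
  1C -> 'C'

Decoded = CHHHHHHEEHHHHHHHHFFFFFFFGC


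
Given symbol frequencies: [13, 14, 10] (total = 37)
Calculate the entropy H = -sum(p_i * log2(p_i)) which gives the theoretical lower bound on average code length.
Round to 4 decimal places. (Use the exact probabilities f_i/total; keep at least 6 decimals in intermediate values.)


Per-symbol terms -p_i * log2(p_i) with p_i = f_i/37:
  p = 13/37 = 0.351351: log2(p) = -1.509014, -p*log2(p) = 0.530194
  p = 14/37 = 0.378378: log2(p) = -1.402098, -p*log2(p) = 0.530524
  p = 10/37 = 0.270270: log2(p) = -1.887525, -p*log2(p) = 0.510142
H = 0.530194 + 0.530524 + 0.510142 = 1.570860

H = 1.5709 bits/symbol


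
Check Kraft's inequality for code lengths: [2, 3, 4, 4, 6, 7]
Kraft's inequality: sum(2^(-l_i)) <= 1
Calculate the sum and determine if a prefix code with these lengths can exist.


Sum = 2^(-2) + 2^(-3) + 2^(-4) + 2^(-4) + 2^(-6) + 2^(-7)
    = 0.25 + 0.125 + 0.0625 + 0.0625 + 0.015625 + 0.0078125
    = 67/128 = 0.5234375
Since 0.5234375 <= 1, Kraft's inequality IS satisfied.
A prefix code with these lengths CAN exist.

Kraft sum = 0.5234375. Satisfied.


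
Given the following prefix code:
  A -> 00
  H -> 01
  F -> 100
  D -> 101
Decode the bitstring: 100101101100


Decoding step by step:
Bits 100 -> F
Bits 101 -> D
Bits 101 -> D
Bits 100 -> F


Decoded message: FDDF


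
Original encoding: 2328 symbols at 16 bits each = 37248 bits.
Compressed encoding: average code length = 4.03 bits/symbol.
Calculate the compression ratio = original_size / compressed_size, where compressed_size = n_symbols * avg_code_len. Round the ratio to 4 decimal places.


original_size = n_symbols * orig_bits = 2328 * 16 = 37248 bits
compressed_size = n_symbols * avg_code_len = 2328 * 4.03 = 9381.84 bits
ratio = original_size / compressed_size = 37248 / 9381.84 = 3.9702

Compression ratio = 3.9702


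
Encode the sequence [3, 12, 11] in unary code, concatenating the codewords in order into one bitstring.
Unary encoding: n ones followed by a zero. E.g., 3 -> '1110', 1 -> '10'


Encode each number as n ones followed by a terminating 0:
  3 -> 1110 (4 bits)
  12 -> 1111111111110 (13 bits)
  11 -> 111111111110 (12 bits)
Total length = 4 + 13 + 12 = 29 bits.

Unary([3, 12, 11]) = 11101111111111110111111111110 (29 bits)


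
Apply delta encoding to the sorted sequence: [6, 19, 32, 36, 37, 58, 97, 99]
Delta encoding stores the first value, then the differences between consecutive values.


First value: 6
Deltas:
  19 - 6 = 13
  32 - 19 = 13
  36 - 32 = 4
  37 - 36 = 1
  58 - 37 = 21
  97 - 58 = 39
  99 - 97 = 2


Delta encoded: [6, 13, 13, 4, 1, 21, 39, 2]


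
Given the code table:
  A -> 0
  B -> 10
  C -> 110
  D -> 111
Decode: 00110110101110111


Decoding:
0 -> A
0 -> A
110 -> C
110 -> C
10 -> B
111 -> D
0 -> A
111 -> D


Result: AACCBDAD


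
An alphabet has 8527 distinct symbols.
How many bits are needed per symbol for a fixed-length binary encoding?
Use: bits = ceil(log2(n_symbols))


log2(8527) = 13.0578
Bracket: 2^13 = 8192 < 8527 <= 2^14 = 16384
So ceil(log2(8527)) = 14

bits = ceil(log2(8527)) = ceil(13.0578) = 14 bits


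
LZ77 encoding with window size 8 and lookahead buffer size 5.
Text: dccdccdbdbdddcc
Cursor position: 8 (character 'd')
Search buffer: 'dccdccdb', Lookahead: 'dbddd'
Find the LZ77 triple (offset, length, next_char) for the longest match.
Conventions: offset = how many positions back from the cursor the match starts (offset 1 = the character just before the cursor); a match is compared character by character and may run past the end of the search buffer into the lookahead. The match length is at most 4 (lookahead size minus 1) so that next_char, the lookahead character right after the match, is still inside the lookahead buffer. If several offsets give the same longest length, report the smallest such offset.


Try each offset into the search buffer:
  offset=1 (pos 7, char 'b'): match length 0
  offset=2 (pos 6, char 'd'): match length 3
  offset=3 (pos 5, char 'c'): match length 0
  offset=4 (pos 4, char 'c'): match length 0
  offset=5 (pos 3, char 'd'): match length 1
  offset=6 (pos 2, char 'c'): match length 0
  offset=7 (pos 1, char 'c'): match length 0
  offset=8 (pos 0, char 'd'): match length 1
Longest match has length 3 at offset 2.
next_char = character at position 8 + 3 = 11 -> 'd'

Best match: offset=2, length=3 (matching 'dbd' starting at position 6)
LZ77 triple: (2, 3, 'd')


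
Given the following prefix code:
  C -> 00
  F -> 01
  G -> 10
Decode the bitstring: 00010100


Decoding step by step:
Bits 00 -> C
Bits 01 -> F
Bits 01 -> F
Bits 00 -> C


Decoded message: CFFC


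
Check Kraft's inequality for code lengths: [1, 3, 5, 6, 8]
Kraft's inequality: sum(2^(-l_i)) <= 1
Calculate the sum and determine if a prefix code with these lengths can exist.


Sum = 2^(-1) + 2^(-3) + 2^(-5) + 2^(-6) + 2^(-8)
    = 0.5 + 0.125 + 0.03125 + 0.015625 + 0.00390625
    = 173/256 = 0.67578125
Since 0.67578125 <= 1, Kraft's inequality IS satisfied.
A prefix code with these lengths CAN exist.

Kraft sum = 0.67578125. Satisfied.


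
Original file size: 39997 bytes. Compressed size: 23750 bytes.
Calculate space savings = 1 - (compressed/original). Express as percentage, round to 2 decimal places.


ratio = compressed/original = 23750/39997 = 0.593795
savings = 1 - ratio = 1 - 0.593795 = 0.406205
as a percentage: 0.406205 * 100 = 40.62%

Space savings = 1 - 23750/39997 = 40.62%


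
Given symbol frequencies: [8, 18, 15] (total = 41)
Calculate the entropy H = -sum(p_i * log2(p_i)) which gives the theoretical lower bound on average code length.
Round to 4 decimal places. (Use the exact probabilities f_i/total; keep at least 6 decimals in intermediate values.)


Per-symbol terms -p_i * log2(p_i) with p_i = f_i/41:
  p = 8/41 = 0.195122: log2(p) = -2.357552, -p*log2(p) = 0.460010
  p = 18/41 = 0.439024: log2(p) = -1.187627, -p*log2(p) = 0.521397
  p = 15/41 = 0.365854: log2(p) = -1.450661, -p*log2(p) = 0.530730
H = 0.460010 + 0.521397 + 0.530730 = 1.512137

H = 1.5121 bits/symbol


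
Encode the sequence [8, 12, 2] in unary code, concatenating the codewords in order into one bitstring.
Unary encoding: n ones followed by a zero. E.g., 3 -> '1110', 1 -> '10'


Encode each number as n ones followed by a terminating 0:
  8 -> 111111110 (9 bits)
  12 -> 1111111111110 (13 bits)
  2 -> 110 (3 bits)
Total length = 9 + 13 + 3 = 25 bits.

Unary([8, 12, 2]) = 1111111101111111111110110 (25 bits)


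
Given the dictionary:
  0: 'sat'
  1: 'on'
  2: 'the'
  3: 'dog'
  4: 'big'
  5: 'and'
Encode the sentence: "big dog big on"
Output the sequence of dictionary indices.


Look up each word in the dictionary:
  'big' -> 4
  'dog' -> 3
  'big' -> 4
  'on' -> 1

Encoded: [4, 3, 4, 1]


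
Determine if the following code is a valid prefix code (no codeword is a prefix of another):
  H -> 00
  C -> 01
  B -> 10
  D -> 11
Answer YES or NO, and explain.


Checking each pair (does one codeword prefix another?):
  H='00' vs C='01': no prefix
  H='00' vs B='10': no prefix
  H='00' vs D='11': no prefix
  C='01' vs H='00': no prefix
  C='01' vs B='10': no prefix
  C='01' vs D='11': no prefix
  B='10' vs H='00': no prefix
  B='10' vs C='01': no prefix
  B='10' vs D='11': no prefix
  D='11' vs H='00': no prefix
  D='11' vs C='01': no prefix
  D='11' vs B='10': no prefix
No violation found over all pairs.

YES -- this is a valid prefix code. No codeword is a prefix of any other codeword.


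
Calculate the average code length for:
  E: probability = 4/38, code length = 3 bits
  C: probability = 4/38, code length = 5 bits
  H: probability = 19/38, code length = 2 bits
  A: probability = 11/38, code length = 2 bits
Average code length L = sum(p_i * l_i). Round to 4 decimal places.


Weighted contributions p_i * l_i:
  E: (4/38) * 3 = 12/38
  C: (4/38) * 5 = 20/38
  H: (19/38) * 2 = 38/38
  A: (11/38) * 2 = 22/38
Sum = (12 + 20 + 38 + 22)/38 = 92/38

L = 92/38 = 2.4211 bits/symbol


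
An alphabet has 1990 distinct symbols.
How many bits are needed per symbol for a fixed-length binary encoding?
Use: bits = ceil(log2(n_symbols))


log2(1990) = 10.9586
Bracket: 2^10 = 1024 < 1990 <= 2^11 = 2048
So ceil(log2(1990)) = 11

bits = ceil(log2(1990)) = ceil(10.9586) = 11 bits


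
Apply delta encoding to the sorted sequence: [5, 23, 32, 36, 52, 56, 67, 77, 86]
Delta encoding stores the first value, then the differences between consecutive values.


First value: 5
Deltas:
  23 - 5 = 18
  32 - 23 = 9
  36 - 32 = 4
  52 - 36 = 16
  56 - 52 = 4
  67 - 56 = 11
  77 - 67 = 10
  86 - 77 = 9


Delta encoded: [5, 18, 9, 4, 16, 4, 11, 10, 9]


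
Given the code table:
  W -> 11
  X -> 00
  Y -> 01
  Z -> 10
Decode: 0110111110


Decoding:
01 -> Y
10 -> Z
11 -> W
11 -> W
10 -> Z


Result: YZWWZ


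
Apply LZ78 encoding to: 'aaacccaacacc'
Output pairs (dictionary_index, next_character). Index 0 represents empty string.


LZ78 encoding steps:
Dictionary: {0: ''}
Step 1: w='' (idx 0), next='a' -> output (0, 'a'), add 'a' as idx 1
Step 2: w='a' (idx 1), next='a' -> output (1, 'a'), add 'aa' as idx 2
Step 3: w='' (idx 0), next='c' -> output (0, 'c'), add 'c' as idx 3
Step 4: w='c' (idx 3), next='c' -> output (3, 'c'), add 'cc' as idx 4
Step 5: w='aa' (idx 2), next='c' -> output (2, 'c'), add 'aac' as idx 5
Step 6: w='a' (idx 1), next='c' -> output (1, 'c'), add 'ac' as idx 6
Step 7: w='c' (idx 3), end of input -> output (3, '')


Encoded: [(0, 'a'), (1, 'a'), (0, 'c'), (3, 'c'), (2, 'c'), (1, 'c'), (3, '')]


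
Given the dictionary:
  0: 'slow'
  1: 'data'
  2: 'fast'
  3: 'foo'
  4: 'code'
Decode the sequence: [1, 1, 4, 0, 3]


Look up each index in the dictionary:
  1 -> 'data'
  1 -> 'data'
  4 -> 'code'
  0 -> 'slow'
  3 -> 'foo'

Decoded: "data data code slow foo"


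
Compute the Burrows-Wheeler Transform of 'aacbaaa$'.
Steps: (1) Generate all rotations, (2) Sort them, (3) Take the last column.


Rotations (sorted):
  0: $aacbaaa -> last char: a
  1: a$aacbaa -> last char: a
  2: aa$aacba -> last char: a
  3: aaa$aacb -> last char: b
  4: aacbaaa$ -> last char: $
  5: acbaaa$a -> last char: a
  6: baaa$aac -> last char: c
  7: cbaaa$aa -> last char: a


BWT = aaab$aca


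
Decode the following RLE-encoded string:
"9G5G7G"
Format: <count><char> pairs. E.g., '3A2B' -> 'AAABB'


Expanding each <count><char> pair:
  9G -> 'GGGGGGGGG'
  5G -> 'GGGGG'
  7G -> 'GGGGGGG'

Decoded = GGGGGGGGGGGGGGGGGGGGG


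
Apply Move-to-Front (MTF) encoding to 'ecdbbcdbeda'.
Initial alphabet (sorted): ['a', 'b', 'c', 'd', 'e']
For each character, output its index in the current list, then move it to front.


MTF encoding:
'e': index 4 in ['a', 'b', 'c', 'd', 'e'] -> ['e', 'a', 'b', 'c', 'd']
'c': index 3 in ['e', 'a', 'b', 'c', 'd'] -> ['c', 'e', 'a', 'b', 'd']
'd': index 4 in ['c', 'e', 'a', 'b', 'd'] -> ['d', 'c', 'e', 'a', 'b']
'b': index 4 in ['d', 'c', 'e', 'a', 'b'] -> ['b', 'd', 'c', 'e', 'a']
'b': index 0 in ['b', 'd', 'c', 'e', 'a'] -> ['b', 'd', 'c', 'e', 'a']
'c': index 2 in ['b', 'd', 'c', 'e', 'a'] -> ['c', 'b', 'd', 'e', 'a']
'd': index 2 in ['c', 'b', 'd', 'e', 'a'] -> ['d', 'c', 'b', 'e', 'a']
'b': index 2 in ['d', 'c', 'b', 'e', 'a'] -> ['b', 'd', 'c', 'e', 'a']
'e': index 3 in ['b', 'd', 'c', 'e', 'a'] -> ['e', 'b', 'd', 'c', 'a']
'd': index 2 in ['e', 'b', 'd', 'c', 'a'] -> ['d', 'e', 'b', 'c', 'a']
'a': index 4 in ['d', 'e', 'b', 'c', 'a'] -> ['a', 'd', 'e', 'b', 'c']


Output: [4, 3, 4, 4, 0, 2, 2, 2, 3, 2, 4]


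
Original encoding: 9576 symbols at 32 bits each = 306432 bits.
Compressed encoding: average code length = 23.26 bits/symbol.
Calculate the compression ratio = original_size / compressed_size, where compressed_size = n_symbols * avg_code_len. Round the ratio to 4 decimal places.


original_size = n_symbols * orig_bits = 9576 * 32 = 306432 bits
compressed_size = n_symbols * avg_code_len = 9576 * 23.26 = 222737.76 bits
ratio = original_size / compressed_size = 306432 / 222737.76 = 1.3758

Compression ratio = 1.3758


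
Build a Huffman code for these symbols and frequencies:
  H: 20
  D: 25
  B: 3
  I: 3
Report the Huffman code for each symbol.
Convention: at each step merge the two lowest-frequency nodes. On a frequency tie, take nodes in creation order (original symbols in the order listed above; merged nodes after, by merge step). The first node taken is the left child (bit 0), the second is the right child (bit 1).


Huffman tree construction:
Step 1: Merge B(3) + I(3) = 6
Step 2: Merge (B+I)(6) + H(20) = 26
Step 3: Merge D(25) + ((B+I)+H)(26) = 51
Read each symbol's code off the tree from the root (left child = 0, right child = 1).

Codes:
  H: 11 (length 2)
  D: 0 (length 1)
  B: 100 (length 3)
  I: 101 (length 3)
Average code length: 83/51 = 1.6275 bits/symbol


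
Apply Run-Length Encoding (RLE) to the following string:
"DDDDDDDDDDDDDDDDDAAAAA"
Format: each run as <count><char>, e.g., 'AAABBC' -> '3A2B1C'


Scanning runs left to right:
  i=0: run of 'D' x 17 -> '17D'
  i=17: run of 'A' x 5 -> '5A'

RLE = 17D5A


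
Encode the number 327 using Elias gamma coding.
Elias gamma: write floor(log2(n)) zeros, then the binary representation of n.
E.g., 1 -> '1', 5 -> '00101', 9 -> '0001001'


num_bits = floor(log2(327)) + 1 = 9
leading_zeros = num_bits - 1 = 8
binary(327) = 101000111

Elias gamma(327) = '00000000' + '101000111' = 00000000101000111 (17 bits)


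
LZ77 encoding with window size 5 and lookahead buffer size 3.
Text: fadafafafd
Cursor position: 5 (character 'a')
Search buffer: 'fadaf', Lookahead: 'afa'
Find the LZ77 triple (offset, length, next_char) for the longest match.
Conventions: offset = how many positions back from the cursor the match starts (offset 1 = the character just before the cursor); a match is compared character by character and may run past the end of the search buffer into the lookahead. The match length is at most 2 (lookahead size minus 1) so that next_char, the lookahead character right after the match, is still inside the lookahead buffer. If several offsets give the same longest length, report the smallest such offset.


Try each offset into the search buffer:
  offset=1 (pos 4, char 'f'): match length 0
  offset=2 (pos 3, char 'a'): match length 2
  offset=3 (pos 2, char 'd'): match length 0
  offset=4 (pos 1, char 'a'): match length 1
  offset=5 (pos 0, char 'f'): match length 0
Longest match has length 2 at offset 2.
next_char = character at position 5 + 2 = 7 -> 'a'

Best match: offset=2, length=2 (matching 'af' starting at position 3)
LZ77 triple: (2, 2, 'a')


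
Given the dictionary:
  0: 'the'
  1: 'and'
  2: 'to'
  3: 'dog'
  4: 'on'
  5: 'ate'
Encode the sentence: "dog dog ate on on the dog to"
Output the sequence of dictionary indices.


Look up each word in the dictionary:
  'dog' -> 3
  'dog' -> 3
  'ate' -> 5
  'on' -> 4
  'on' -> 4
  'the' -> 0
  'dog' -> 3
  'to' -> 2

Encoded: [3, 3, 5, 4, 4, 0, 3, 2]


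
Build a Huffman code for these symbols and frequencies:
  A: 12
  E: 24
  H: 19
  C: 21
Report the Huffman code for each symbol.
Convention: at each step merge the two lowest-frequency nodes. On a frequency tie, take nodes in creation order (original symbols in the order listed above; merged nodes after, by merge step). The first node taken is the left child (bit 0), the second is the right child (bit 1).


Huffman tree construction:
Step 1: Merge A(12) + H(19) = 31
Step 2: Merge C(21) + E(24) = 45
Step 3: Merge (A+H)(31) + (C+E)(45) = 76
Read each symbol's code off the tree from the root (left child = 0, right child = 1).

Codes:
  A: 00 (length 2)
  E: 11 (length 2)
  H: 01 (length 2)
  C: 10 (length 2)
Average code length: 152/76 = 2.0000 bits/symbol


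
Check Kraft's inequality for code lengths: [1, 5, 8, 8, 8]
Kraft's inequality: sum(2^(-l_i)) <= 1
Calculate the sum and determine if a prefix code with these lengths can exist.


Sum = 2^(-1) + 2^(-5) + 2^(-8) + 2^(-8) + 2^(-8)
    = 0.5 + 0.03125 + 0.00390625 + 0.00390625 + 0.00390625
    = 139/256 = 0.54296875
Since 0.54296875 <= 1, Kraft's inequality IS satisfied.
A prefix code with these lengths CAN exist.

Kraft sum = 0.54296875. Satisfied.


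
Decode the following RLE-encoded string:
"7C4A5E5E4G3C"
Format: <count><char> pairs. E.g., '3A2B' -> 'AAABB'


Expanding each <count><char> pair:
  7C -> 'CCCCCCC'
  4A -> 'AAAA'
  5E -> 'EEEEE'
  5E -> 'EEEEE'
  4G -> 'GGGG'
  3C -> 'CCC'

Decoded = CCCCCCCAAAAEEEEEEEEEEGGGGCCC


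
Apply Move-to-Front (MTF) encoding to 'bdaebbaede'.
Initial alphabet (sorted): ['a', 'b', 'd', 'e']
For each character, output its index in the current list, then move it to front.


MTF encoding:
'b': index 1 in ['a', 'b', 'd', 'e'] -> ['b', 'a', 'd', 'e']
'd': index 2 in ['b', 'a', 'd', 'e'] -> ['d', 'b', 'a', 'e']
'a': index 2 in ['d', 'b', 'a', 'e'] -> ['a', 'd', 'b', 'e']
'e': index 3 in ['a', 'd', 'b', 'e'] -> ['e', 'a', 'd', 'b']
'b': index 3 in ['e', 'a', 'd', 'b'] -> ['b', 'e', 'a', 'd']
'b': index 0 in ['b', 'e', 'a', 'd'] -> ['b', 'e', 'a', 'd']
'a': index 2 in ['b', 'e', 'a', 'd'] -> ['a', 'b', 'e', 'd']
'e': index 2 in ['a', 'b', 'e', 'd'] -> ['e', 'a', 'b', 'd']
'd': index 3 in ['e', 'a', 'b', 'd'] -> ['d', 'e', 'a', 'b']
'e': index 1 in ['d', 'e', 'a', 'b'] -> ['e', 'd', 'a', 'b']


Output: [1, 2, 2, 3, 3, 0, 2, 2, 3, 1]


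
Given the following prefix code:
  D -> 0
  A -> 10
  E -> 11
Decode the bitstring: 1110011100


Decoding step by step:
Bits 11 -> E
Bits 10 -> A
Bits 0 -> D
Bits 11 -> E
Bits 10 -> A
Bits 0 -> D


Decoded message: EADEAD


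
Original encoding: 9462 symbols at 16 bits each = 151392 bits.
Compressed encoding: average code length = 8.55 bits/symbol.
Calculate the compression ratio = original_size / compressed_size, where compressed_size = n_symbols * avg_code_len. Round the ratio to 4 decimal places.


original_size = n_symbols * orig_bits = 9462 * 16 = 151392 bits
compressed_size = n_symbols * avg_code_len = 9462 * 8.55 = 80900.1 bits
ratio = original_size / compressed_size = 151392 / 80900.1 = 1.8713

Compression ratio = 1.8713


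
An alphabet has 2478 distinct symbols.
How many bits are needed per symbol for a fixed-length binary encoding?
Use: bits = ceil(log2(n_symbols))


log2(2478) = 11.275
Bracket: 2^11 = 2048 < 2478 <= 2^12 = 4096
So ceil(log2(2478)) = 12

bits = ceil(log2(2478)) = ceil(11.275) = 12 bits


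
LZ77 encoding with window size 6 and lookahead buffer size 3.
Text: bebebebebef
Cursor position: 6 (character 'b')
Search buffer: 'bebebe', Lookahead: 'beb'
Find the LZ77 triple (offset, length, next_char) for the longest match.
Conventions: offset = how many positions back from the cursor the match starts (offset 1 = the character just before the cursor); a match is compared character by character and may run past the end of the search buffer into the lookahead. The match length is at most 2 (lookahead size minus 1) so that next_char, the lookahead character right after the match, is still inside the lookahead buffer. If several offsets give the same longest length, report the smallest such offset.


Try each offset into the search buffer:
  offset=1 (pos 5, char 'e'): match length 0
  offset=2 (pos 4, char 'b'): match length 2
  offset=3 (pos 3, char 'e'): match length 0
  offset=4 (pos 2, char 'b'): match length 2
  offset=5 (pos 1, char 'e'): match length 0
  offset=6 (pos 0, char 'b'): match length 2
Longest match has length 2, found at offsets 2, 4, 6; take the smallest, offset 2.
next_char = character at position 6 + 2 = 8 -> 'b'

Best match: offset=2, length=2 (matching 'be' starting at position 4)
LZ77 triple: (2, 2, 'b')


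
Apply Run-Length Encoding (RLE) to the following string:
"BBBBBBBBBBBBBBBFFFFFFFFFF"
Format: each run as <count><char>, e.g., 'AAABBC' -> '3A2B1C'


Scanning runs left to right:
  i=0: run of 'B' x 15 -> '15B'
  i=15: run of 'F' x 10 -> '10F'

RLE = 15B10F


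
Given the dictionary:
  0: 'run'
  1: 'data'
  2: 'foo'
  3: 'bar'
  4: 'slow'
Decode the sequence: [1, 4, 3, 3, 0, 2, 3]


Look up each index in the dictionary:
  1 -> 'data'
  4 -> 'slow'
  3 -> 'bar'
  3 -> 'bar'
  0 -> 'run'
  2 -> 'foo'
  3 -> 'bar'

Decoded: "data slow bar bar run foo bar"


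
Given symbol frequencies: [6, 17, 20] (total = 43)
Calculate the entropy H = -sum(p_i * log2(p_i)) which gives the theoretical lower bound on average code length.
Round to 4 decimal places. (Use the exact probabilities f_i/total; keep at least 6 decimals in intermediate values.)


Per-symbol terms -p_i * log2(p_i) with p_i = f_i/43:
  p = 6/43 = 0.139535: log2(p) = -2.841302, -p*log2(p) = 0.396461
  p = 17/43 = 0.395349: log2(p) = -1.338802, -p*log2(p) = 0.529294
  p = 20/43 = 0.465116: log2(p) = -1.104337, -p*log2(p) = 0.513645
H = 0.396461 + 0.529294 + 0.513645 = 1.439400

H = 1.4394 bits/symbol


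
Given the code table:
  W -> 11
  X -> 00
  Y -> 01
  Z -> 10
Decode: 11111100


Decoding:
11 -> W
11 -> W
11 -> W
00 -> X


Result: WWWX


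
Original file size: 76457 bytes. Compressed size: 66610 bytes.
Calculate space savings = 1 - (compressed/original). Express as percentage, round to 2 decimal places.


ratio = compressed/original = 66610/76457 = 0.871209
savings = 1 - ratio = 1 - 0.871209 = 0.128791
as a percentage: 0.128791 * 100 = 12.88%

Space savings = 1 - 66610/76457 = 12.88%


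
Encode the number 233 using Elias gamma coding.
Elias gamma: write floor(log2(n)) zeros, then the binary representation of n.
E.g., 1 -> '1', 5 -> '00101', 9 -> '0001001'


num_bits = floor(log2(233)) + 1 = 8
leading_zeros = num_bits - 1 = 7
binary(233) = 11101001

Elias gamma(233) = '0000000' + '11101001' = 000000011101001 (15 bits)


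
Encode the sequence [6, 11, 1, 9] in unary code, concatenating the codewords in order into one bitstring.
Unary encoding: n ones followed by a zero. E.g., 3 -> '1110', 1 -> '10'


Encode each number as n ones followed by a terminating 0:
  6 -> 1111110 (7 bits)
  11 -> 111111111110 (12 bits)
  1 -> 10 (2 bits)
  9 -> 1111111110 (10 bits)
Total length = 7 + 12 + 2 + 10 = 31 bits.

Unary([6, 11, 1, 9]) = 1111110111111111110101111111110 (31 bits)


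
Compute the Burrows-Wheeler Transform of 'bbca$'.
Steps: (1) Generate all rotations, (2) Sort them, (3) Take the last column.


Rotations (sorted):
  0: $bbca -> last char: a
  1: a$bbc -> last char: c
  2: bbca$ -> last char: $
  3: bca$b -> last char: b
  4: ca$bb -> last char: b


BWT = ac$bb


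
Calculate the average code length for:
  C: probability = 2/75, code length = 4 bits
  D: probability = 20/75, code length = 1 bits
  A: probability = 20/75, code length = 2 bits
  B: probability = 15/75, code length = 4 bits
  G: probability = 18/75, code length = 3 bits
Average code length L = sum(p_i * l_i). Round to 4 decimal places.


Weighted contributions p_i * l_i:
  C: (2/75) * 4 = 8/75
  D: (20/75) * 1 = 20/75
  A: (20/75) * 2 = 40/75
  B: (15/75) * 4 = 60/75
  G: (18/75) * 3 = 54/75
Sum = (8 + 20 + 40 + 60 + 54)/75 = 182/75

L = 182/75 = 2.4267 bits/symbol


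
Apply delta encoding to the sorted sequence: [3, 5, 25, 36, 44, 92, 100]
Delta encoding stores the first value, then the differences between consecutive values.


First value: 3
Deltas:
  5 - 3 = 2
  25 - 5 = 20
  36 - 25 = 11
  44 - 36 = 8
  92 - 44 = 48
  100 - 92 = 8


Delta encoded: [3, 2, 20, 11, 8, 48, 8]


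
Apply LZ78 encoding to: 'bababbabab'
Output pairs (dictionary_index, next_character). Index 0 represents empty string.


LZ78 encoding steps:
Dictionary: {0: ''}
Step 1: w='' (idx 0), next='b' -> output (0, 'b'), add 'b' as idx 1
Step 2: w='' (idx 0), next='a' -> output (0, 'a'), add 'a' as idx 2
Step 3: w='b' (idx 1), next='a' -> output (1, 'a'), add 'ba' as idx 3
Step 4: w='b' (idx 1), next='b' -> output (1, 'b'), add 'bb' as idx 4
Step 5: w='a' (idx 2), next='b' -> output (2, 'b'), add 'ab' as idx 5
Step 6: w='ab' (idx 5), end of input -> output (5, '')


Encoded: [(0, 'b'), (0, 'a'), (1, 'a'), (1, 'b'), (2, 'b'), (5, '')]


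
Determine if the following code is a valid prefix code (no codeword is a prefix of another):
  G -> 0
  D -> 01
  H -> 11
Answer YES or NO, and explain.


Checking each pair (does one codeword prefix another?):
  G='0' vs D='01': prefix -- VIOLATION

NO -- this is NOT a valid prefix code. G (0) is a prefix of D (01).


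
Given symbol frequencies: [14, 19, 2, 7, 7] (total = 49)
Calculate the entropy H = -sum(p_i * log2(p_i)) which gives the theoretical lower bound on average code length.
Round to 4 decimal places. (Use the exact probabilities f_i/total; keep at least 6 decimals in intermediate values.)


Per-symbol terms -p_i * log2(p_i) with p_i = f_i/49:
  p = 14/49 = 0.285714: log2(p) = -1.807355, -p*log2(p) = 0.516387
  p = 19/49 = 0.387755: log2(p) = -1.366782, -p*log2(p) = 0.529977
  p = 2/49 = 0.040816: log2(p) = -4.614710, -p*log2(p) = 0.188356
  p = 7/49 = 0.142857: log2(p) = -2.807355, -p*log2(p) = 0.401051
  p = 7/49 = 0.142857: log2(p) = -2.807355, -p*log2(p) = 0.401051
H = 0.516387 + 0.529977 + 0.188356 + 0.401051 + 0.401051 = 2.036822

H = 2.0368 bits/symbol
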